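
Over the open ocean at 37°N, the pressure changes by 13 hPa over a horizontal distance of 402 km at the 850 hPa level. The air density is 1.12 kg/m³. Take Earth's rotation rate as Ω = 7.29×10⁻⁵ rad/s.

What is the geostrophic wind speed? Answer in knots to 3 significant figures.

64.0 knots

Coriolis parameter at 37°N:
f = 2Ω sin φ = 2 × 7.29×10⁻⁵ × sin 37° = 8.77×10⁻⁵ s⁻¹
Pressure gradient: |∂P/∂n| = 1300 Pa / 402000 m = 3.23×10⁻³ Pa/m
Geostrophic balance (pressure-gradient force = Coriolis force):
V_g = (1/(fρ)) |∂P/∂n| = 3.23×10⁻³ / (8.77×10⁻⁵ × 1.12) = 32.9 m/s
Converting: 32.9 m/s × 1.944 = 64.0 knots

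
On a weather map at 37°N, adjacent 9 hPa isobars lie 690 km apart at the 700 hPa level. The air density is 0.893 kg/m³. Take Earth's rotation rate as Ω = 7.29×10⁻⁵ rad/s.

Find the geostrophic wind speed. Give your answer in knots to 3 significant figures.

Coriolis parameter at 37°N:
f = 2Ω sin φ = 2 × 7.29×10⁻⁵ × sin 37° = 8.77×10⁻⁵ s⁻¹
Pressure gradient: |∂P/∂n| = 900 Pa / 690000 m = 1.30×10⁻³ Pa/m
Geostrophic balance (pressure-gradient force = Coriolis force):
V_g = (1/(fρ)) |∂P/∂n| = 1.30×10⁻³ / (8.77×10⁻⁵ × 0.893) = 16.6 m/s
Converting: 16.6 m/s × 1.944 = 32.4 knots

32.4 knots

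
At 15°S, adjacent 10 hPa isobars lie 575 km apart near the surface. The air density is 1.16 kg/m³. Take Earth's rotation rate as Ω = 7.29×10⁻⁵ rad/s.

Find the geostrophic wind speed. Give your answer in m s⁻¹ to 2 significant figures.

40 m s⁻¹

Coriolis parameter at 15°S:
f = 2Ω sin φ = 2 × 7.29×10⁻⁵ × sin 15° = 3.77×10⁻⁵ s⁻¹
Pressure gradient: |∂P/∂n| = 1000 Pa / 575000 m = 1.74×10⁻³ Pa/m
Geostrophic balance (pressure-gradient force = Coriolis force):
V_g = (1/(fρ)) |∂P/∂n| = 1.74×10⁻³ / (3.77×10⁻⁵ × 1.16) = 39.7 m/s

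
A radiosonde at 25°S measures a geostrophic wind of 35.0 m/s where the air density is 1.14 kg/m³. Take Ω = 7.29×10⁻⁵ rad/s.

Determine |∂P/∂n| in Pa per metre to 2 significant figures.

Coriolis parameter at 25°S:
f = 2Ω sin φ = 2 × 7.29×10⁻⁵ × sin 25° = 6.16×10⁻⁵ s⁻¹
Geostrophic balance rearranged: |∂P/∂n| = f ρ V_g
|∂P/∂n| = 6.16×10⁻⁵ × 1.14 × 35.0 = 2.46×10⁻³ Pa/m

2.5×10⁻³ Pa/m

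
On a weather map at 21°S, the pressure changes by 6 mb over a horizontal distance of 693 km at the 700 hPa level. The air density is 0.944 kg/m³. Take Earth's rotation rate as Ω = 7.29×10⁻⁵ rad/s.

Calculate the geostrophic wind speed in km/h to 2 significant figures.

63 km/h

Coriolis parameter at 21°S:
f = 2Ω sin φ = 2 × 7.29×10⁻⁵ × sin 21° = 5.23×10⁻⁵ s⁻¹
Pressure gradient: |∂P/∂n| = 600 Pa / 693000 m = 8.66×10⁻⁴ Pa/m
Geostrophic balance (pressure-gradient force = Coriolis force):
V_g = (1/(fρ)) |∂P/∂n| = 8.66×10⁻⁴ / (5.23×10⁻⁵ × 0.944) = 17.6 m/s
Converting: 17.6 m/s × 3.6 = 63 km/h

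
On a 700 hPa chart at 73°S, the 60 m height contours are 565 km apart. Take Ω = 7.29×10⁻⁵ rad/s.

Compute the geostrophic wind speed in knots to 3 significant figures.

14.5 knots

Coriolis parameter at 73°S:
f = 2Ω sin φ = 2 × 7.29×10⁻⁵ × sin 73° = 1.39×10⁻⁴ s⁻¹
Height gradient: |∂Z/∂n| = 60 m / 565000 m = 1.06×10⁻⁴
On a pressure surface, geostrophic balance gives V_g = (g/f)|∂Z/∂n|:
V_g = 9.81 × 1.06×10⁻⁴ / 1.39×10⁻⁴ = 7.47 m/s
Converting: 7.47 m/s × 1.944 = 14.5 knots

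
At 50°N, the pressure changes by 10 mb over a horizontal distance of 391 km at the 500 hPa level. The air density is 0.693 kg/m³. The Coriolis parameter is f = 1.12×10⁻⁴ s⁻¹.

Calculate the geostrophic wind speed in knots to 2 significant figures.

64 knots

Pressure gradient: |∂P/∂n| = 1000 Pa / 391000 m = 2.56×10⁻³ Pa/m
Geostrophic balance (pressure-gradient force = Coriolis force):
V_g = (1/(fρ)) |∂P/∂n| = 2.56×10⁻³ / (1.12×10⁻⁴ × 0.693) = 33.0 m/s
Converting: 33.0 m/s × 1.944 = 64 knots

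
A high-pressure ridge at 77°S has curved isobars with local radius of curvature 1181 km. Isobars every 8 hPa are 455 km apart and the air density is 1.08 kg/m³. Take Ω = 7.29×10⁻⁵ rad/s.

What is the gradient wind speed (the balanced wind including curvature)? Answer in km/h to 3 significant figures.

44.5 km/h

Coriolis parameter at 77°S:
f = 2Ω sin φ = 2 × 7.29×10⁻⁵ × sin 77° = 1.42×10⁻⁴ s⁻¹
Pressure gradient: |∂P/∂n| = 800 Pa / 455000 m = 1.76×10⁻³ Pa/m
Geostrophic speed: V_g = |∂P/∂n|/(fρ) = 1.76×10⁻³/(1.42×10⁻⁴ × 1.08) = 11.5 m/s
Around a high, pressure-gradient force acts outward with centrifugal, so Coriolis balances both:
fV = (1/ρ)|∂P/∂n| + V²/R  →  V² − fR·V + fR·V_g = 0
With fR = 1.42×10⁻⁴ × 1181×10³ m = 168 m/s:
V = [fR − √((fR)² − 4 fR V_g)]/2 = [168 − √(168² − 4×168×11.5)]/2 = 12.4 m/s
Supergeostrophic (V > V_g = 11.5 m/s), as expected around a high.
Converting: 12.4 m/s × 3.6 = 44.5 km/h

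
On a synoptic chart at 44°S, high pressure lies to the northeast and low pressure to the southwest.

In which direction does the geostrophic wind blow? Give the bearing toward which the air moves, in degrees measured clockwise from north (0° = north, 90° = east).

135°

The pressure-gradient force points toward the southwest (bearing 225°).
Geostrophic balance: in the Southern Hemisphere the Coriolis force deflects motion to the left, so the geostrophic wind blows 90° to the left of the pressure-gradient force (low pressure on the right).
Rotating 225° by 90° counterclockwise gives 135° — the wind blows toward the southeast.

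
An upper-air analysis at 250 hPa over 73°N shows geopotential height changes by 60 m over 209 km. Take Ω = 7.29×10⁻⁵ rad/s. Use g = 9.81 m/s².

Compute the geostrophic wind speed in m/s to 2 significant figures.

Coriolis parameter at 73°N:
f = 2Ω sin φ = 2 × 7.29×10⁻⁵ × sin 73° = 1.39×10⁻⁴ s⁻¹
Height gradient: |∂Z/∂n| = 60 m / 209000 m = 2.87×10⁻⁴
On a pressure surface, geostrophic balance gives V_g = (g/f)|∂Z/∂n|:
V_g = 9.81 × 2.87×10⁻⁴ / 1.39×10⁻⁴ = 20.2 m/s

20 m/s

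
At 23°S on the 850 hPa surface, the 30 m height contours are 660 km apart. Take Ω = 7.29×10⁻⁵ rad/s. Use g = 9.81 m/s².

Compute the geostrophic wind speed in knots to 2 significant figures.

Coriolis parameter at 23°S:
f = 2Ω sin φ = 2 × 7.29×10⁻⁵ × sin 23° = 5.70×10⁻⁵ s⁻¹
Height gradient: |∂Z/∂n| = 30 m / 660000 m = 4.55×10⁻⁵
On a pressure surface, geostrophic balance gives V_g = (g/f)|∂Z/∂n|:
V_g = 9.81 × 4.55×10⁻⁵ / 5.70×10⁻⁵ = 7.83 m/s
Converting: 7.83 m/s × 1.944 = 15 knots

15 knots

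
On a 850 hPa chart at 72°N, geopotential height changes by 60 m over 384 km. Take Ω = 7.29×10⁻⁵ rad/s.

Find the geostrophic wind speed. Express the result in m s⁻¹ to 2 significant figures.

Coriolis parameter at 72°N:
f = 2Ω sin φ = 2 × 7.29×10⁻⁵ × sin 72° = 1.39×10⁻⁴ s⁻¹
Height gradient: |∂Z/∂n| = 60 m / 384000 m = 1.56×10⁻⁴
On a pressure surface, geostrophic balance gives V_g = (g/f)|∂Z/∂n|:
V_g = 9.81 × 1.56×10⁻⁴ / 1.39×10⁻⁴ = 11.1 m/s

11 m s⁻¹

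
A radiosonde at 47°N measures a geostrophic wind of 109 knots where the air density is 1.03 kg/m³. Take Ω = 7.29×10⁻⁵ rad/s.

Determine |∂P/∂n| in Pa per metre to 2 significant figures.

6.2×10⁻³ Pa/m

Coriolis parameter at 47°N:
f = 2Ω sin φ = 2 × 7.29×10⁻⁵ × sin 47° = 1.07×10⁻⁴ s⁻¹
Wind speed in SI: 109 knots = 56.1 m/s
Geostrophic balance rearranged: |∂P/∂n| = f ρ V_g
|∂P/∂n| = 1.07×10⁻⁴ × 1.03 × 56.1 = 6.16×10⁻³ Pa/m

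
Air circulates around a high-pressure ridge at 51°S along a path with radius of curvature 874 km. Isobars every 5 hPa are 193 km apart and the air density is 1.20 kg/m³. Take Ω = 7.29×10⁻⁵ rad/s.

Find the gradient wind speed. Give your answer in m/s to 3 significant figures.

Coriolis parameter at 51°S:
f = 2Ω sin φ = 2 × 7.29×10⁻⁵ × sin 51° = 1.13×10⁻⁴ s⁻¹
Pressure gradient: |∂P/∂n| = 500 Pa / 193000 m = 2.59×10⁻³ Pa/m
Geostrophic speed: V_g = |∂P/∂n|/(fρ) = 2.59×10⁻³/(1.13×10⁻⁴ × 1.20) = 19.1 m/s
Around a high, pressure-gradient force acts outward with centrifugal, so Coriolis balances both:
fV = (1/ρ)|∂P/∂n| + V²/R  →  V² − fR·V + fR·V_g = 0
With fR = 1.13×10⁻⁴ × 874×10³ m = 99.0 m/s:
V = [fR − √((fR)² − 4 fR V_g)]/2 = [99.0 − √(99.0² − 4×99.0×19.1)]/2 = 25.7 m/s
Supergeostrophic (V > V_g = 19.1 m/s), as expected around a high.

25.7 m/s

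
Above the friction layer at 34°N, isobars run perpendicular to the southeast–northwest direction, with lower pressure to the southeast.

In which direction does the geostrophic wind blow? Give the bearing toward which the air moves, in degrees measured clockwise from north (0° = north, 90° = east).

The pressure-gradient force points toward the southeast (bearing 135°).
Geostrophic balance: in the Northern Hemisphere the Coriolis force deflects motion to the right, so the geostrophic wind blows 90° to the right of the pressure-gradient force (low pressure on the left).
Rotating 135° by 90° clockwise gives 225° — the wind blows toward the southwest.

225°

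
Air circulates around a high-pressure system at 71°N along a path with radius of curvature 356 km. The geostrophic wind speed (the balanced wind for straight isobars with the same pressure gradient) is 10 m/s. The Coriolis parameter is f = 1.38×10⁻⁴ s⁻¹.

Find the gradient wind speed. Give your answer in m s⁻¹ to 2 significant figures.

14 m s⁻¹

Around a high, pressure-gradient force acts outward with centrifugal, so Coriolis balances both:
fV = (1/ρ)|∂P/∂n| + V²/R  →  V² − fR·V + fR·V_g = 0
With fR = 1.38×10⁻⁴ × 356×10³ m = 49.1 m/s:
V = [fR − √((fR)² − 4 fR V_g)]/2 = [49.1 − √(49.1² − 4×49.1×10)]/2 = 14 m/s
Supergeostrophic (V > V_g = 10 m/s), as expected around a high.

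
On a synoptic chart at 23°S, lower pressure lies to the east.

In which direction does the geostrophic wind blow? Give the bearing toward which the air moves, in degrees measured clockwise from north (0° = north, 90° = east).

The pressure-gradient force points toward the east (bearing 090°).
Geostrophic balance: in the Southern Hemisphere the Coriolis force deflects motion to the left, so the geostrophic wind blows 90° to the left of the pressure-gradient force (low pressure on the right).
Rotating 090° by 90° counterclockwise gives 000° — the wind blows toward the north.

000°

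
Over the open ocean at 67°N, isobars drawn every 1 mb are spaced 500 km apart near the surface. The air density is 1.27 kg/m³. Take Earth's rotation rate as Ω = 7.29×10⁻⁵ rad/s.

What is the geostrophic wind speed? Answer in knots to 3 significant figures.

Coriolis parameter at 67°N:
f = 2Ω sin φ = 2 × 7.29×10⁻⁵ × sin 67° = 1.34×10⁻⁴ s⁻¹
Pressure gradient: |∂P/∂n| = 100 Pa / 500000 m = 2.00×10⁻⁴ Pa/m
Geostrophic balance (pressure-gradient force = Coriolis force):
V_g = (1/(fρ)) |∂P/∂n| = 2.00×10⁻⁴ / (1.34×10⁻⁴ × 1.27) = 1.17 m/s
Converting: 1.17 m/s × 1.944 = 2.28 knots

2.28 knots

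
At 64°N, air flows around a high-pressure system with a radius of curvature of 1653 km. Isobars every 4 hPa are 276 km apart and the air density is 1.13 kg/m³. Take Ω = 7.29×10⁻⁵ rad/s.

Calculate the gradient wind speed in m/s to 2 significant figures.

10 m/s

Coriolis parameter at 64°N:
f = 2Ω sin φ = 2 × 7.29×10⁻⁵ × sin 64° = 1.31×10⁻⁴ s⁻¹
Pressure gradient: |∂P/∂n| = 400 Pa / 276000 m = 1.45×10⁻³ Pa/m
Geostrophic speed: V_g = |∂P/∂n|/(fρ) = 1.45×10⁻³/(1.31×10⁻⁴ × 1.13) = 9.79 m/s
Around a high, pressure-gradient force acts outward with centrifugal, so Coriolis balances both:
fV = (1/ρ)|∂P/∂n| + V²/R  →  V² − fR·V + fR·V_g = 0
With fR = 1.31×10⁻⁴ × 1653×10³ m = 217 m/s:
V = [fR − √((fR)² − 4 fR V_g)]/2 = [217 − √(217² − 4×217×9.79)]/2 = 10.3 m/s
Supergeostrophic (V > V_g = 9.79 m/s), as expected around a high.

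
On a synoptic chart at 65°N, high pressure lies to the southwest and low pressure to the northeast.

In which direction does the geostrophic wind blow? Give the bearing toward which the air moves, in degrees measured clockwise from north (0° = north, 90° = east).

The pressure-gradient force points toward the northeast (bearing 045°).
Geostrophic balance: in the Northern Hemisphere the Coriolis force deflects motion to the right, so the geostrophic wind blows 90° to the right of the pressure-gradient force (low pressure on the left).
Rotating 045° by 90° clockwise gives 135° — the wind blows toward the southeast.

135°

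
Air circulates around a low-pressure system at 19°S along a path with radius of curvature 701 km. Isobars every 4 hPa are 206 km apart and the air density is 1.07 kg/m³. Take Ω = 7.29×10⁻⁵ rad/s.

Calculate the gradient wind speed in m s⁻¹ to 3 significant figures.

22.7 m s⁻¹

Coriolis parameter at 19°S:
f = 2Ω sin φ = 2 × 7.29×10⁻⁵ × sin 19° = 4.75×10⁻⁵ s⁻¹
Pressure gradient: |∂P/∂n| = 400 Pa / 206000 m = 1.94×10⁻³ Pa/m
Geostrophic speed: V_g = |∂P/∂n|/(fρ) = 1.94×10⁻³/(4.75×10⁻⁵ × 1.07) = 38.2 m/s
Around a low, centrifugal force acts outward with Coriolis, so pressure-gradient force balances both:
(1/ρ)|∂P/∂n| = fV + V²/R  →  V² + fR·V − fR·V_g = 0
With fR = 4.75×10⁻⁵ × 701×10³ m = 33.3 m/s:
V = [−fR + √((fR)² + 4 fR V_g)]/2 = [−33.3 + √(33.3² + 4×33.3×38.2)]/2 = 22.7 m/s
Subgeostrophic (V < V_g = 38.2 m/s), as expected around a low.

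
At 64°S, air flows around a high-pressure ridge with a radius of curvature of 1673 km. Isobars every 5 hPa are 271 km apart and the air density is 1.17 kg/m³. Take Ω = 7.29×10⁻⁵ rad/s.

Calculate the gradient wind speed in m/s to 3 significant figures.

Coriolis parameter at 64°S:
f = 2Ω sin φ = 2 × 7.29×10⁻⁵ × sin 64° = 1.31×10⁻⁴ s⁻¹
Pressure gradient: |∂P/∂n| = 500 Pa / 271000 m = 1.85×10⁻³ Pa/m
Geostrophic speed: V_g = |∂P/∂n|/(fρ) = 1.85×10⁻³/(1.31×10⁻⁴ × 1.17) = 12.0 m/s
Around a high, pressure-gradient force acts outward with centrifugal, so Coriolis balances both:
fV = (1/ρ)|∂P/∂n| + V²/R  →  V² − fR·V + fR·V_g = 0
With fR = 1.31×10⁻⁴ × 1673×10³ m = 219 m/s:
V = [fR − √((fR)² − 4 fR V_g)]/2 = [219 − √(219² − 4×219×12)]/2 = 12.8 m/s
Supergeostrophic (V > V_g = 12 m/s), as expected around a high.

12.8 m/s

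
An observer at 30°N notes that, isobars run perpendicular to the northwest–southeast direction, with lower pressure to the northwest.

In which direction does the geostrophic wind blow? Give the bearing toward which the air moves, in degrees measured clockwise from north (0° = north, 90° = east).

The pressure-gradient force points toward the northwest (bearing 315°).
Geostrophic balance: in the Northern Hemisphere the Coriolis force deflects motion to the right, so the geostrophic wind blows 90° to the right of the pressure-gradient force (low pressure on the left).
Rotating 315° by 90° clockwise gives 045° — the wind blows toward the northeast.

045°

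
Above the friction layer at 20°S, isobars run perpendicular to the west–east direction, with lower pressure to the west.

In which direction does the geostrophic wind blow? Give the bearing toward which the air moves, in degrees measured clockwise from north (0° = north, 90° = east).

The pressure-gradient force points toward the west (bearing 270°).
Geostrophic balance: in the Southern Hemisphere the Coriolis force deflects motion to the left, so the geostrophic wind blows 90° to the left of the pressure-gradient force (low pressure on the right).
Rotating 270° by 90° counterclockwise gives 180° — the wind blows toward the south.

180°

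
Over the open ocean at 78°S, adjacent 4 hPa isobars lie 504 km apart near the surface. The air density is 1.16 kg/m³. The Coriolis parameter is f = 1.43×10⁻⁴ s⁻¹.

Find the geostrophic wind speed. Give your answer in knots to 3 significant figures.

9.30 knots

Pressure gradient: |∂P/∂n| = 400 Pa / 504000 m = 7.94×10⁻⁴ Pa/m
Geostrophic balance (pressure-gradient force = Coriolis force):
V_g = (1/(fρ)) |∂P/∂n| = 7.94×10⁻⁴ / (1.43×10⁻⁴ × 1.16) = 4.78 m/s
Converting: 4.78 m/s × 1.944 = 9.30 knots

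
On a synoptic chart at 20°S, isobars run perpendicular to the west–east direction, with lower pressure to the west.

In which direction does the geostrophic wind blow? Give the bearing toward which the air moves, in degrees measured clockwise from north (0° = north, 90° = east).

The pressure-gradient force points toward the west (bearing 270°).
Geostrophic balance: in the Southern Hemisphere the Coriolis force deflects motion to the left, so the geostrophic wind blows 90° to the left of the pressure-gradient force (low pressure on the right).
Rotating 270° by 90° counterclockwise gives 180° — the wind blows toward the south.

180°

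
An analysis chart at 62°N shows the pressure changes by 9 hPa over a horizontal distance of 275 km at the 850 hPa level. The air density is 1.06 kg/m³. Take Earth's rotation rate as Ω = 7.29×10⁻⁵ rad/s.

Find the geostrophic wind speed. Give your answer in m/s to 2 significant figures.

Coriolis parameter at 62°N:
f = 2Ω sin φ = 2 × 7.29×10⁻⁵ × sin 62° = 1.29×10⁻⁴ s⁻¹
Pressure gradient: |∂P/∂n| = 900 Pa / 275000 m = 3.27×10⁻³ Pa/m
Geostrophic balance (pressure-gradient force = Coriolis force):
V_g = (1/(fρ)) |∂P/∂n| = 3.27×10⁻³ / (1.29×10⁻⁴ × 1.06) = 24.0 m/s

24 m/s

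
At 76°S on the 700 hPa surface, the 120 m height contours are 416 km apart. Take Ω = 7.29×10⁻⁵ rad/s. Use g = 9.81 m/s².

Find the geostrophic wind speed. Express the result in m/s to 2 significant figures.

20 m/s

Coriolis parameter at 76°S:
f = 2Ω sin φ = 2 × 7.29×10⁻⁵ × sin 76° = 1.41×10⁻⁴ s⁻¹
Height gradient: |∂Z/∂n| = 120 m / 416000 m = 2.88×10⁻⁴
On a pressure surface, geostrophic balance gives V_g = (g/f)|∂Z/∂n|:
V_g = 9.81 × 2.88×10⁻⁴ / 1.41×10⁻⁴ = 20.0 m/s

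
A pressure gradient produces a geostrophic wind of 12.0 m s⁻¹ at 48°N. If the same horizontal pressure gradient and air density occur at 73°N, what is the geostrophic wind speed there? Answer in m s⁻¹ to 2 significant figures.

9.3 m s⁻¹

With the same pressure gradient and density, V_g ∝ 1/f ∝ 1/sin φ.
V₂ = V₁ · sin φ₁ / sin φ₂ = 12.0 × sin 48° / sin 73°
V₂ = 12.0 × 0.7431/0.9563 = 9.3 m s⁻¹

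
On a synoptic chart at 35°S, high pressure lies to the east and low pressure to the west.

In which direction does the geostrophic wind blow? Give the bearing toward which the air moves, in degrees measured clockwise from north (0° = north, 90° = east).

The pressure-gradient force points toward the west (bearing 270°).
Geostrophic balance: in the Southern Hemisphere the Coriolis force deflects motion to the left, so the geostrophic wind blows 90° to the left of the pressure-gradient force (low pressure on the right).
Rotating 270° by 90° counterclockwise gives 180° — the wind blows toward the south.

180°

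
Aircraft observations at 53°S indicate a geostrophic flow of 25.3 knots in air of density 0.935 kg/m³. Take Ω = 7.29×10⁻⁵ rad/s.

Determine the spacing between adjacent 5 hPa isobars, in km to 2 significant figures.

Coriolis parameter at 53°S:
f = 2Ω sin φ = 2 × 7.29×10⁻⁵ × sin 53° = 1.16×10⁻⁴ s⁻¹
Wind speed in SI: 25.3 knots = 13.0 m/s
Geostrophic balance rearranged: |∂P/∂n| = f ρ V_g
|∂P/∂n| = 1.16×10⁻⁴ × 0.935 × 13.0 = 1.42×10⁻³ Pa/m
Isobar spacing: Δn = ΔP/|∂P/∂n| = 500 Pa / 1.42×10⁻³ Pa/m = 352853 m ≈ 350 km

350 km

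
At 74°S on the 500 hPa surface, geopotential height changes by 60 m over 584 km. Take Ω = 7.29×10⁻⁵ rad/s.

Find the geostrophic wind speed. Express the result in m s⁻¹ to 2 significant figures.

Coriolis parameter at 74°S:
f = 2Ω sin φ = 2 × 7.29×10⁻⁵ × sin 74° = 1.40×10⁻⁴ s⁻¹
Height gradient: |∂Z/∂n| = 60 m / 584000 m = 1.03×10⁻⁴
On a pressure surface, geostrophic balance gives V_g = (g/f)|∂Z/∂n|:
V_g = 9.81 × 1.03×10⁻⁴ / 1.40×10⁻⁴ = 7.19 m/s

7.2 m s⁻¹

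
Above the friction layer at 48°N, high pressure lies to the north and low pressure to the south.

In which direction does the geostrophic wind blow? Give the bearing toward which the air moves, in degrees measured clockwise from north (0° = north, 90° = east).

270°

The pressure-gradient force points toward the south (bearing 180°).
Geostrophic balance: in the Northern Hemisphere the Coriolis force deflects motion to the right, so the geostrophic wind blows 90° to the right of the pressure-gradient force (low pressure on the left).
Rotating 180° by 90° clockwise gives 270° — the wind blows toward the west.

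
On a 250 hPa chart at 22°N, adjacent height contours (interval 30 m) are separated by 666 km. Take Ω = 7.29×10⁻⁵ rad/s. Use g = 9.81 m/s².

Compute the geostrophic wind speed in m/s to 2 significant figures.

Coriolis parameter at 22°N:
f = 2Ω sin φ = 2 × 7.29×10⁻⁵ × sin 22° = 5.46×10⁻⁵ s⁻¹
Height gradient: |∂Z/∂n| = 30 m / 666000 m = 4.50×10⁻⁵
On a pressure surface, geostrophic balance gives V_g = (g/f)|∂Z/∂n|:
V_g = 9.81 × 4.50×10⁻⁵ / 5.46×10⁻⁵ = 8.09 m/s

8.1 m/s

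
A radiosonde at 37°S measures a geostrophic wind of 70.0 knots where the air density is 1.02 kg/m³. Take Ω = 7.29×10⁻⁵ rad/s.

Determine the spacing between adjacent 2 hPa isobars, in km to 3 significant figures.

62.1 km

Coriolis parameter at 37°S:
f = 2Ω sin φ = 2 × 7.29×10⁻⁵ × sin 37° = 8.77×10⁻⁵ s⁻¹
Wind speed in SI: 70.0 knots = 36.0 m/s
Geostrophic balance rearranged: |∂P/∂n| = f ρ V_g
|∂P/∂n| = 8.77×10⁻⁵ × 1.02 × 36.0 = 3.22×10⁻³ Pa/m
Isobar spacing: Δn = ΔP/|∂P/∂n| = 200 Pa / 3.22×10⁻³ Pa/m = 62054 m ≈ 62.1 km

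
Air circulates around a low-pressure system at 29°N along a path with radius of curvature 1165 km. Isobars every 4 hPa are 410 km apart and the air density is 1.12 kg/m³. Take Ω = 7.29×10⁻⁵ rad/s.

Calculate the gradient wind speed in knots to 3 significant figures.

21.2 knots

Coriolis parameter at 29°N:
f = 2Ω sin φ = 2 × 7.29×10⁻⁵ × sin 29° = 7.07×10⁻⁵ s⁻¹
Pressure gradient: |∂P/∂n| = 400 Pa / 410000 m = 9.76×10⁻⁴ Pa/m
Geostrophic speed: V_g = |∂P/∂n|/(fρ) = 9.76×10⁻⁴/(7.07×10⁻⁵ × 1.12) = 12.3 m/s
Around a low, centrifugal force acts outward with Coriolis, so pressure-gradient force balances both:
(1/ρ)|∂P/∂n| = fV + V²/R  →  V² + fR·V − fR·V_g = 0
With fR = 7.07×10⁻⁵ × 1165×10³ m = 82.3 m/s:
V = [−fR + √((fR)² + 4 fR V_g)]/2 = [−82.3 + √(82.3² + 4×82.3×12.3)]/2 = 10.9 m/s
Subgeostrophic (V < V_g = 12.3 m/s), as expected around a low.
Converting: 10.9 m/s × 1.944 = 21.2 knots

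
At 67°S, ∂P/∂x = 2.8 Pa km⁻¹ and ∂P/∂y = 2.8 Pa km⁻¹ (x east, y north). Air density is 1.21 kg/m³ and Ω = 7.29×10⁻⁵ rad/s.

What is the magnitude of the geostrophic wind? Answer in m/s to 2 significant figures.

24 m/s

Coriolis parameter at 67°S:
f = 2Ω sin φ = 2 × 7.29×10⁻⁵ × sin 67° = 1.34×10⁻⁴ s⁻¹
In the Southern Hemisphere f is negative: f = −1.34×10⁻⁴ s⁻¹.
Component geostrophic relations (x east, y north):
u_g = −(1/(fρ)) ∂P/∂y,  v_g = (1/(fρ)) ∂P/∂x
u_g = −(2.8×10⁻³)/(−1.34×10⁻⁴ × 1.21) = 17.2 m/s;  v_g = (2.8×10⁻³)/(−1.34×10⁻⁴ × 1.21) = −17.2 m/s
|V_g| = √(u_g² + v_g²) = 24.4 m/s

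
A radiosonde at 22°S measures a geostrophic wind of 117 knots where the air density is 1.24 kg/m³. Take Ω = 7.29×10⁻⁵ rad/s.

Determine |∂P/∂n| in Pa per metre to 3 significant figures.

Coriolis parameter at 22°S:
f = 2Ω sin φ = 2 × 7.29×10⁻⁵ × sin 22° = 5.46×10⁻⁵ s⁻¹
Wind speed in SI: 117 knots = 60.2 m/s
Geostrophic balance rearranged: |∂P/∂n| = f ρ V_g
|∂P/∂n| = 5.46×10⁻⁵ × 1.24 × 60.2 = 4.08×10⁻³ Pa/m

4.08×10⁻³ Pa/m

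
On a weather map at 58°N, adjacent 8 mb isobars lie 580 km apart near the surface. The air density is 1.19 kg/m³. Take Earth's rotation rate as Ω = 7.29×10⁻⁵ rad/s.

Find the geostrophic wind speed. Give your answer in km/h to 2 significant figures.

Coriolis parameter at 58°N:
f = 2Ω sin φ = 2 × 7.29×10⁻⁵ × sin 58° = 1.24×10⁻⁴ s⁻¹
Pressure gradient: |∂P/∂n| = 800 Pa / 580000 m = 1.38×10⁻³ Pa/m
Geostrophic balance (pressure-gradient force = Coriolis force):
V_g = (1/(fρ)) |∂P/∂n| = 1.38×10⁻³ / (1.24×10⁻⁴ × 1.19) = 9.37 m/s
Converting: 9.37 m/s × 3.6 = 34 km/h

34 km/h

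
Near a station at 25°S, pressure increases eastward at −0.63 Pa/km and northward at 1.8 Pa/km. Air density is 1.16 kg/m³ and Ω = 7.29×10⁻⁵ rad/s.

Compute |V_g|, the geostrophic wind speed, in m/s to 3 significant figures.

Coriolis parameter at 25°S:
f = 2Ω sin φ = 2 × 7.29×10⁻⁵ × sin 25° = 6.16×10⁻⁵ s⁻¹
In the Southern Hemisphere f is negative: f = −6.16×10⁻⁵ s⁻¹.
Component geostrophic relations (x east, y north):
u_g = −(1/(fρ)) ∂P/∂y,  v_g = (1/(fρ)) ∂P/∂x
u_g = −(1.8×10⁻³)/(−6.16×10⁻⁵ × 1.16) = 25.2 m/s;  v_g = (−0.63×10⁻³)/(−6.16×10⁻⁵ × 1.16) = 8.81 m/s
|V_g| = √(u_g² + v_g²) = 26.7 m/s

26.7 m/s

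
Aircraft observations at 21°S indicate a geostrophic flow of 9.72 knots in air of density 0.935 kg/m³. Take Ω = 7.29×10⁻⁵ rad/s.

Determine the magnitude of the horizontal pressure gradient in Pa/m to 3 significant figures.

Coriolis parameter at 21°S:
f = 2Ω sin φ = 2 × 7.29×10⁻⁵ × sin 21° = 5.23×10⁻⁵ s⁻¹
Wind speed in SI: 9.72 knots = 5.00 m/s
Geostrophic balance rearranged: |∂P/∂n| = f ρ V_g
|∂P/∂n| = 5.23×10⁻⁵ × 0.935 × 5.00 = 2.44×10⁻⁴ Pa/m

2.44×10⁻⁴ Pa/m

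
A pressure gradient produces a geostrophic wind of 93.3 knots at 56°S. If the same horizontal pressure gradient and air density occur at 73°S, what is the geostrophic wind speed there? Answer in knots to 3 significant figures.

80.9 knots

With the same pressure gradient and density, V_g ∝ 1/f ∝ 1/sin φ.
V₂ = V₁ · sin φ₁ / sin φ₂ = 93.3 × sin 56° / sin 73°
V₂ = 93.3 × 0.8290/0.9563 = 80.9 knots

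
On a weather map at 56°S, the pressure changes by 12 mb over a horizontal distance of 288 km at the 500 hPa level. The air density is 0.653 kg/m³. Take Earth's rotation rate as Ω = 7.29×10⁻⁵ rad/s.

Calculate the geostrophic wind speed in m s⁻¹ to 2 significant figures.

Coriolis parameter at 56°S:
f = 2Ω sin φ = 2 × 7.29×10⁻⁵ × sin 56° = 1.21×10⁻⁴ s⁻¹
Pressure gradient: |∂P/∂n| = 1200 Pa / 288000 m = 4.17×10⁻³ Pa/m
Geostrophic balance (pressure-gradient force = Coriolis force):
V_g = (1/(fρ)) |∂P/∂n| = 4.17×10⁻³ / (1.21×10⁻⁴ × 0.653) = 52.8 m/s

53 m s⁻¹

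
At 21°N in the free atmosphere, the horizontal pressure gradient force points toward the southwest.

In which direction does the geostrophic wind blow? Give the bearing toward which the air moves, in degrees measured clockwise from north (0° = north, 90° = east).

The pressure-gradient force points toward the southwest (bearing 225°).
Geostrophic balance: in the Northern Hemisphere the Coriolis force deflects motion to the right, so the geostrophic wind blows 90° to the right of the pressure-gradient force (low pressure on the left).
Rotating 225° by 90° clockwise gives 315° — the wind blows toward the northwest.

315°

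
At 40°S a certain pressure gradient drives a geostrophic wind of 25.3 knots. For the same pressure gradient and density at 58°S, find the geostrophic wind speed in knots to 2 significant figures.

With the same pressure gradient and density, V_g ∝ 1/f ∝ 1/sin φ.
V₂ = V₁ · sin φ₁ / sin φ₂ = 25.3 × sin 40° / sin 58°
V₂ = 25.3 × 0.6428/0.8480 = 19 knots

19 knots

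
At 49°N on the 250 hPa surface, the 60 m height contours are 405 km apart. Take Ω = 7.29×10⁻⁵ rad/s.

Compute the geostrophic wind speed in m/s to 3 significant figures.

Coriolis parameter at 49°N:
f = 2Ω sin φ = 2 × 7.29×10⁻⁵ × sin 49° = 1.10×10⁻⁴ s⁻¹
Height gradient: |∂Z/∂n| = 60 m / 405000 m = 1.48×10⁻⁴
On a pressure surface, geostrophic balance gives V_g = (g/f)|∂Z/∂n|:
V_g = 9.81 × 1.48×10⁻⁴ / 1.10×10⁻⁴ = 13.2 m/s

13.2 m/s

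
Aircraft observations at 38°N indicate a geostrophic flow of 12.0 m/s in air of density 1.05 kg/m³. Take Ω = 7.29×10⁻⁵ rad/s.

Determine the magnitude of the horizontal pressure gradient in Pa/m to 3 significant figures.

Coriolis parameter at 38°N:
f = 2Ω sin φ = 2 × 7.29×10⁻⁵ × sin 38° = 8.98×10⁻⁵ s⁻¹
Geostrophic balance rearranged: |∂P/∂n| = f ρ V_g
|∂P/∂n| = 8.98×10⁻⁵ × 1.05 × 12.0 = 1.13×10⁻³ Pa/m

1.13×10⁻³ Pa/m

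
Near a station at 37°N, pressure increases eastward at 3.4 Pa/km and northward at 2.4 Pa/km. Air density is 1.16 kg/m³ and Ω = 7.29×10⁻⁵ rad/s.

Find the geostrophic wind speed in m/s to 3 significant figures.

Coriolis parameter at 37°N:
f = 2Ω sin φ = 2 × 7.29×10⁻⁵ × sin 37° = 8.77×10⁻⁵ s⁻¹
Component geostrophic relations (x east, y north):
u_g = −(1/(fρ)) ∂P/∂y,  v_g = (1/(fρ)) ∂P/∂x
u_g = −(2.4×10⁻³)/(8.77×10⁻⁵ × 1.16) = −23.6 m/s;  v_g = (3.4×10⁻³)/(8.77×10⁻⁵ × 1.16) = 33.4 m/s
|V_g| = √(u_g² + v_g²) = 40.9 m/s

40.9 m/s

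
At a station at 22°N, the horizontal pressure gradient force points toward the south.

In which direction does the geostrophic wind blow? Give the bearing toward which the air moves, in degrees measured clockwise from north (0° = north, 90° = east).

The pressure-gradient force points toward the south (bearing 180°).
Geostrophic balance: in the Northern Hemisphere the Coriolis force deflects motion to the right, so the geostrophic wind blows 90° to the right of the pressure-gradient force (low pressure on the left).
Rotating 180° by 90° clockwise gives 270° — the wind blows toward the west.

270°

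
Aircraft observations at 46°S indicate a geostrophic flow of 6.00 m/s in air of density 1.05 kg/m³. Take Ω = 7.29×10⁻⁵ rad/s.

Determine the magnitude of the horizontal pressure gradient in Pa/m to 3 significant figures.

Coriolis parameter at 46°S:
f = 2Ω sin φ = 2 × 7.29×10⁻⁵ × sin 46° = 1.05×10⁻⁴ s⁻¹
Geostrophic balance rearranged: |∂P/∂n| = f ρ V_g
|∂P/∂n| = 1.05×10⁻⁴ × 1.05 × 6.00 = 6.61×10⁻⁴ Pa/m

6.61×10⁻⁴ Pa/m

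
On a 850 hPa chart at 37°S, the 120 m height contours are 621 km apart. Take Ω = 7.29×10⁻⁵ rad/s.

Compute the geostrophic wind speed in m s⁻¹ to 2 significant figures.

22 m s⁻¹

Coriolis parameter at 37°S:
f = 2Ω sin φ = 2 × 7.29×10⁻⁵ × sin 37° = 8.77×10⁻⁵ s⁻¹
Height gradient: |∂Z/∂n| = 120 m / 621000 m = 1.93×10⁻⁴
On a pressure surface, geostrophic balance gives V_g = (g/f)|∂Z/∂n|:
V_g = 9.81 × 1.93×10⁻⁴ / 8.77×10⁻⁵ = 21.6 m/s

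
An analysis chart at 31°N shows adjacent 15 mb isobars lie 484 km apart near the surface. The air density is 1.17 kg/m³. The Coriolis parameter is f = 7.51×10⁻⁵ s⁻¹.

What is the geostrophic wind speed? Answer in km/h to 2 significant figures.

130 km/h

Pressure gradient: |∂P/∂n| = 1500 Pa / 484000 m = 3.10×10⁻³ Pa/m
Geostrophic balance (pressure-gradient force = Coriolis force):
V_g = (1/(fρ)) |∂P/∂n| = 3.10×10⁻³ / (7.51×10⁻⁵ × 1.17) = 35.3 m/s
Converting: 35.3 m/s × 3.6 = 130 km/h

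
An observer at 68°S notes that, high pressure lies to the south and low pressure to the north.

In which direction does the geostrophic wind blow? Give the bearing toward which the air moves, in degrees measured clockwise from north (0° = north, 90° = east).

270°

The pressure-gradient force points toward the north (bearing 000°).
Geostrophic balance: in the Southern Hemisphere the Coriolis force deflects motion to the left, so the geostrophic wind blows 90° to the left of the pressure-gradient force (low pressure on the right).
Rotating 000° by 90° counterclockwise gives 270° — the wind blows toward the west.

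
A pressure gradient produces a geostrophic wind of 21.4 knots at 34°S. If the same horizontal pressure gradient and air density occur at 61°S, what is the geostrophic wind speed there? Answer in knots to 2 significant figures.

With the same pressure gradient and density, V_g ∝ 1/f ∝ 1/sin φ.
V₂ = V₁ · sin φ₁ / sin φ₂ = 21.4 × sin 34° / sin 61°
V₂ = 21.4 × 0.5592/0.8746 = 14 knots

14 knots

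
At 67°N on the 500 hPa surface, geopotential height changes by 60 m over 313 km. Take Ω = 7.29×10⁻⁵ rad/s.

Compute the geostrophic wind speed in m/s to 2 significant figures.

14 m/s

Coriolis parameter at 67°N:
f = 2Ω sin φ = 2 × 7.29×10⁻⁵ × sin 67° = 1.34×10⁻⁴ s⁻¹
Height gradient: |∂Z/∂n| = 60 m / 313000 m = 1.92×10⁻⁴
On a pressure surface, geostrophic balance gives V_g = (g/f)|∂Z/∂n|:
V_g = 9.81 × 1.92×10⁻⁴ / 1.34×10⁻⁴ = 14.0 m/s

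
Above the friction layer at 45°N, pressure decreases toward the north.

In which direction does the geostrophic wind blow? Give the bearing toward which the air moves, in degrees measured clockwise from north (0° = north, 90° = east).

The pressure-gradient force points toward the north (bearing 000°).
Geostrophic balance: in the Northern Hemisphere the Coriolis force deflects motion to the right, so the geostrophic wind blows 90° to the right of the pressure-gradient force (low pressure on the left).
Rotating 000° by 90° clockwise gives 090° — the wind blows toward the east.

090°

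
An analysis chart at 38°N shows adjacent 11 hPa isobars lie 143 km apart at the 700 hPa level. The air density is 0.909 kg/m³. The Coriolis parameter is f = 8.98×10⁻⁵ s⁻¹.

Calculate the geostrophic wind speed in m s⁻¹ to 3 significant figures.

94.2 m s⁻¹

Pressure gradient: |∂P/∂n| = 1100 Pa / 143000 m = 7.69×10⁻³ Pa/m
Geostrophic balance (pressure-gradient force = Coriolis force):
V_g = (1/(fρ)) |∂P/∂n| = 7.69×10⁻³ / (8.98×10⁻⁵ × 0.909) = 94.2 m/s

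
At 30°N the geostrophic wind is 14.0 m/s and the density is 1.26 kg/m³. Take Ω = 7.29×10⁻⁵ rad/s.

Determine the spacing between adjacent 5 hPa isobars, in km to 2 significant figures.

390 km

Coriolis parameter at 30°N:
f = 2Ω sin φ = 2 × 7.29×10⁻⁵ × sin 30° = 7.29×10⁻⁵ s⁻¹
Geostrophic balance rearranged: |∂P/∂n| = f ρ V_g
|∂P/∂n| = 7.29×10⁻⁵ × 1.26 × 14.0 = 1.29×10⁻³ Pa/m
Isobar spacing: Δn = ΔP/|∂P/∂n| = 500 Pa / 1.29×10⁻³ Pa/m = 388816 m ≈ 390 km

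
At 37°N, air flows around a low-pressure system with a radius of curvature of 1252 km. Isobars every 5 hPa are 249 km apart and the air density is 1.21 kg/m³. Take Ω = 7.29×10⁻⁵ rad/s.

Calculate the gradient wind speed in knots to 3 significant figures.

32.0 knots

Coriolis parameter at 37°N:
f = 2Ω sin φ = 2 × 7.29×10⁻⁵ × sin 37° = 8.77×10⁻⁵ s⁻¹
Pressure gradient: |∂P/∂n| = 500 Pa / 249000 m = 2.01×10⁻³ Pa/m
Geostrophic speed: V_g = |∂P/∂n|/(fρ) = 2.01×10⁻³/(8.77×10⁻⁵ × 1.21) = 18.9 m/s
Around a low, centrifugal force acts outward with Coriolis, so pressure-gradient force balances both:
(1/ρ)|∂P/∂n| = fV + V²/R  →  V² + fR·V − fR·V_g = 0
With fR = 8.77×10⁻⁵ × 1252×10³ m = 110 m/s:
V = [−fR + √((fR)² + 4 fR V_g)]/2 = [−110 + √(110² + 4×110×18.9)]/2 = 16.4 m/s
Subgeostrophic (V < V_g = 18.9 m/s), as expected around a low.
Converting: 16.4 m/s × 1.944 = 32.0 knots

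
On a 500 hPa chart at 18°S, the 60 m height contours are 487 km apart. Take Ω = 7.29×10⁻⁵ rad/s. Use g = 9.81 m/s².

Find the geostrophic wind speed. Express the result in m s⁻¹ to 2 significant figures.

27 m s⁻¹

Coriolis parameter at 18°S:
f = 2Ω sin φ = 2 × 7.29×10⁻⁵ × sin 18° = 4.51×10⁻⁵ s⁻¹
Height gradient: |∂Z/∂n| = 60 m / 487000 m = 1.23×10⁻⁴
On a pressure surface, geostrophic balance gives V_g = (g/f)|∂Z/∂n|:
V_g = 9.81 × 1.23×10⁻⁴ / 4.51×10⁻⁵ = 26.8 m/s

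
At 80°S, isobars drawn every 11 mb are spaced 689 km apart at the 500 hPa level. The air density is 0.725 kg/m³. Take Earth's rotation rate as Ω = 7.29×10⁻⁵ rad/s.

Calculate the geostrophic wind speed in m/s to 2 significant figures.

Coriolis parameter at 80°S:
f = 2Ω sin φ = 2 × 7.29×10⁻⁵ × sin 80° = 1.44×10⁻⁴ s⁻¹
Pressure gradient: |∂P/∂n| = 1100 Pa / 689000 m = 1.60×10⁻³ Pa/m
Geostrophic balance (pressure-gradient force = Coriolis force):
V_g = (1/(fρ)) |∂P/∂n| = 1.60×10⁻³ / (1.44×10⁻⁴ × 0.725) = 15.3 m/s

15 m/s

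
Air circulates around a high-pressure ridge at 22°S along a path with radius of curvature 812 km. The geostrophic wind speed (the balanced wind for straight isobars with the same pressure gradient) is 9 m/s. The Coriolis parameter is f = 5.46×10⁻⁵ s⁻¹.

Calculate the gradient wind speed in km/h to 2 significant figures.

45 km/h

Around a high, pressure-gradient force acts outward with centrifugal, so Coriolis balances both:
fV = (1/ρ)|∂P/∂n| + V²/R  →  V² − fR·V + fR·V_g = 0
With fR = 5.46×10⁻⁵ × 812×10³ m = 44.3 m/s:
V = [fR − √((fR)² − 4 fR V_g)]/2 = [44.3 − √(44.3² − 4×44.3×9)]/2 = 12.6 m/s
Supergeostrophic (V > V_g = 9 m/s), as expected around a high.
Converting: 12.6 m/s × 3.6 = 45 km/h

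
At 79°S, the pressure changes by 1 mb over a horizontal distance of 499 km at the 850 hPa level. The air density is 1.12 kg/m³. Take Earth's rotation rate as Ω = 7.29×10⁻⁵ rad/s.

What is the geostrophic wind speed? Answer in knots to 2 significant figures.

2.4 knots

Coriolis parameter at 79°S:
f = 2Ω sin φ = 2 × 7.29×10⁻⁵ × sin 79° = 1.43×10⁻⁴ s⁻¹
Pressure gradient: |∂P/∂n| = 100 Pa / 499000 m = 2.00×10⁻⁴ Pa/m
Geostrophic balance (pressure-gradient force = Coriolis force):
V_g = (1/(fρ)) |∂P/∂n| = 2.00×10⁻⁴ / (1.43×10⁻⁴ × 1.12) = 1.25 m/s
Converting: 1.25 m/s × 1.944 = 2.4 knots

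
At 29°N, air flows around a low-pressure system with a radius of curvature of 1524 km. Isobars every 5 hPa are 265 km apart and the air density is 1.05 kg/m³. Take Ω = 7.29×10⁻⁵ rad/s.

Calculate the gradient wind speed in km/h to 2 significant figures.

Coriolis parameter at 29°N:
f = 2Ω sin φ = 2 × 7.29×10⁻⁵ × sin 29° = 7.07×10⁻⁵ s⁻¹
Pressure gradient: |∂P/∂n| = 500 Pa / 265000 m = 1.89×10⁻³ Pa/m
Geostrophic speed: V_g = |∂P/∂n|/(fρ) = 1.89×10⁻³/(7.07×10⁻⁵ × 1.05) = 25.4 m/s
Around a low, centrifugal force acts outward with Coriolis, so pressure-gradient force balances both:
(1/ρ)|∂P/∂n| = fV + V²/R  →  V² + fR·V − fR·V_g = 0
With fR = 7.07×10⁻⁵ × 1524×10³ m = 108 m/s:
V = [−fR + √((fR)² + 4 fR V_g)]/2 = [−108 + √(108² + 4×108×25.4)]/2 = 21.2 m/s
Subgeostrophic (V < V_g = 25.4 m/s), as expected around a low.
Converting: 21.2 m/s × 3.6 = 76 km/h

76 km/h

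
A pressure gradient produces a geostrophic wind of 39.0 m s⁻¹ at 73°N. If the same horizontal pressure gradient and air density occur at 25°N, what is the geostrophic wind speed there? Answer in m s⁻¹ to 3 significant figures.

With the same pressure gradient and density, V_g ∝ 1/f ∝ 1/sin φ.
V₂ = V₁ · sin φ₁ / sin φ₂ = 39.0 × sin 73° / sin 25°
V₂ = 39.0 × 0.9563/0.4226 = 88.2 m s⁻¹

88.2 m s⁻¹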